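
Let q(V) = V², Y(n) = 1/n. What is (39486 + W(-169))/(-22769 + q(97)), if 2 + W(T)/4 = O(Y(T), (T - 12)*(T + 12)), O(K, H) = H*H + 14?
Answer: -323014309/1336 ≈ -2.4178e+5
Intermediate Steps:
O(K, H) = 14 + H² (O(K, H) = H² + 14 = 14 + H²)
W(T) = 48 + 4*(-12 + T)²*(12 + T)² (W(T) = -8 + 4*(14 + ((T - 12)*(T + 12))²) = -8 + 4*(14 + ((-12 + T)*(12 + T))²) = -8 + 4*(14 + (-12 + T)²*(12 + T)²) = -8 + (56 + 4*(-12 + T)²*(12 + T)²) = 48 + 4*(-12 + T)²*(12 + T)²)
(39486 + W(-169))/(-22769 + q(97)) = (39486 + (48 + 4*(-144 + (-169)²)²))/(-22769 + 97²) = (39486 + (48 + 4*(-144 + 28561)²))/(-22769 + 9409) = (39486 + (48 + 4*28417²))/(-13360) = (39486 + (48 + 4*807525889))*(-1/13360) = (39486 + (48 + 3230103556))*(-1/13360) = (39486 + 3230103604)*(-1/13360) = 3230143090*(-1/13360) = -323014309/1336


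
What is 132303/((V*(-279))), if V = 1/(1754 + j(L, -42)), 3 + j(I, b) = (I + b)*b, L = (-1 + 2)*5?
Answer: -145753805/93 ≈ -1.5672e+6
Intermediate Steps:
L = 5 (L = 1*5 = 5)
j(I, b) = -3 + b*(I + b) (j(I, b) = -3 + (I + b)*b = -3 + b*(I + b))
V = 1/3305 (V = 1/(1754 + (-3 + (-42)**2 + 5*(-42))) = 1/(1754 + (-3 + 1764 - 210)) = 1/(1754 + 1551) = 1/3305 ≈ 0.00030257)
132303/((V*(-279))) = 132303/(((1/3305)*(-279))) = 132303/(-279/3305) = 132303*(-3305/279) = -145753805/93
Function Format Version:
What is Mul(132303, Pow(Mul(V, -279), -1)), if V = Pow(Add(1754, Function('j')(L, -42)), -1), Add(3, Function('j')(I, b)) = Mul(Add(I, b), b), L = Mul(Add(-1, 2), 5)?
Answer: Rational(-145753805, 93) ≈ -1.5672e+6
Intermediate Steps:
L = 5 (L = Mul(1, 5) = 5)
Function('j')(I, b) = Add(-3, Mul(b, Add(I, b))) (Function('j')(I, b) = Add(-3, Mul(Add(I, b), b)) = Add(-3, Mul(b, Add(I, b))))
V = Rational(1, 3305) (V = Pow(Add(1754, Add(-3, Pow(-42, 2), Mul(5, -42))), -1) = Pow(Add(1754, Add(-3, 1764, -210)), -1) = Pow(Add(1754, 1551), -1) = Pow(3305, -1) = Rational(1, 3305) ≈ 0.00030257)
Mul(132303, Pow(Mul(V, -279), -1)) = Mul(132303, Pow(Mul(Rational(1, 3305), -279), -1)) = Mul(132303, Pow(Rational(-279, 3305), -1)) = Mul(132303, Rational(-3305, 279)) = Rational(-145753805, 93)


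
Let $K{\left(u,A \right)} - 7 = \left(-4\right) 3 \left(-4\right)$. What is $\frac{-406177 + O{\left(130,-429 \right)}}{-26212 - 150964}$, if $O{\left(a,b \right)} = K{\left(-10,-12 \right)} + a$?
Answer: $\frac{50749}{22147} \approx 2.2915$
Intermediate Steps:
$K{\left(u,A \right)} = 55$ ($K{\left(u,A \right)} = 7 + \left(-4\right) 3 \left(-4\right) = 7 - -48 = 7 + 48 = 55$)
$O{\left(a,b \right)} = 55 + a$
$\frac{-406177 + O{\left(130,-429 \right)}}{-26212 - 150964} = \frac{-406177 + \left(55 + 130\right)}{-26212 - 150964} = \frac{-406177 + 185}{-177176} = \left(-405992\right) \left(- \frac{1}{177176}\right) = \frac{50749}{22147}$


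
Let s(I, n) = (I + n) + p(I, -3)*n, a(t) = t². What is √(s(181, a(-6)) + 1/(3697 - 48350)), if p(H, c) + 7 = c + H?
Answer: 8*√198547867686/44653 ≈ 79.831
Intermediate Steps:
p(H, c) = -7 + H + c (p(H, c) = -7 + (c + H) = -7 + (H + c) = -7 + H + c)
s(I, n) = I + n + n*(-10 + I) (s(I, n) = (I + n) + (-7 + I - 3)*n = (I + n) + (-10 + I)*n = (I + n) + n*(-10 + I) = I + n + n*(-10 + I))
√(s(181, a(-6)) + 1/(3697 - 48350)) = √((181 + (-6)² + (-6)²*(-10 + 181)) + 1/(3697 - 48350)) = √((181 + 36 + 36*171) + 1/(-44653)) = √((181 + 36 + 6156) - 1/44653) = √(6373 - 1/44653) = √(284573568/44653) = 8*√198547867686/44653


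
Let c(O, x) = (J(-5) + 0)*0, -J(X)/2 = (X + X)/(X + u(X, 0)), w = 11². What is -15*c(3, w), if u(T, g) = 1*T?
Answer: 0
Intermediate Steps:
u(T, g) = T
w = 121
J(X) = -2 (J(X) = -2*(X + X)/(X + X) = -2*2*X/(2*X) = -2*2*X*1/(2*X) = -2*1 = -2)
c(O, x) = 0 (c(O, x) = (-2 + 0)*0 = -2*0 = 0)
-15*c(3, w) = -15*0 = 0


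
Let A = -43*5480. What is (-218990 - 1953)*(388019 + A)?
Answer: -33667073397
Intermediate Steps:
A = -235640
(-218990 - 1953)*(388019 + A) = (-218990 - 1953)*(388019 - 235640) = -220943*152379 = -33667073397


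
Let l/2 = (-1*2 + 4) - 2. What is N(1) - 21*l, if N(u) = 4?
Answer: 4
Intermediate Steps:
l = 0 (l = 2*((-1*2 + 4) - 2) = 2*((-2 + 4) - 2) = 2*(2 - 2) = 2*0 = 0)
N(1) - 21*l = 4 - 21*0 = 4 + 0 = 4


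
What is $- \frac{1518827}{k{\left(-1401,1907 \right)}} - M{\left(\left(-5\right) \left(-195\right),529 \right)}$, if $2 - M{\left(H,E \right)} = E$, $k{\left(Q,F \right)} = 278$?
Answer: $- \frac{1372321}{278} \approx -4936.4$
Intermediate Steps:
$M{\left(H,E \right)} = 2 - E$
$- \frac{1518827}{k{\left(-1401,1907 \right)}} - M{\left(\left(-5\right) \left(-195\right),529 \right)} = - \frac{1518827}{278} - \left(2 - 529\right) = \left(-1518827\right) \frac{1}{278} - \left(2 - 529\right) = - \frac{1518827}{278} - -527 = - \frac{1518827}{278} + 527 = - \frac{1372321}{278}$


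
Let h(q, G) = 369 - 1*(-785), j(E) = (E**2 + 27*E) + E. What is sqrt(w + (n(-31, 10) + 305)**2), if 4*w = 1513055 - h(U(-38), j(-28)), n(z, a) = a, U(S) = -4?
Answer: 3*sqrt(212089)/2 ≈ 690.80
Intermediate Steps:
j(E) = E**2 + 28*E
h(q, G) = 1154 (h(q, G) = 369 + 785 = 1154)
w = 1511901/4 (w = (1513055 - 1*1154)/4 = (1513055 - 1154)/4 = (1/4)*1511901 = 1511901/4 ≈ 3.7798e+5)
sqrt(w + (n(-31, 10) + 305)**2) = sqrt(1511901/4 + (10 + 305)**2) = sqrt(1511901/4 + 315**2) = sqrt(1511901/4 + 99225) = sqrt(1908801/4) = 3*sqrt(212089)/2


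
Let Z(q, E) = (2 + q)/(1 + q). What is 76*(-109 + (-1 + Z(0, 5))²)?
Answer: -8208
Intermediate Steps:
Z(q, E) = (2 + q)/(1 + q)
76*(-109 + (-1 + Z(0, 5))²) = 76*(-109 + (-1 + (2 + 0)/(1 + 0))²) = 76*(-109 + (-1 + 2/1)²) = 76*(-109 + (-1 + 1*2)²) = 76*(-109 + (-1 + 2)²) = 76*(-109 + 1²) = 76*(-109 + 1) = 76*(-108) = -8208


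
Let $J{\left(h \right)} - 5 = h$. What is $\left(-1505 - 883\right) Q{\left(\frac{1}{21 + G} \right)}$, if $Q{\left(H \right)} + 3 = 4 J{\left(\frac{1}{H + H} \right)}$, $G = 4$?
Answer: $-159996$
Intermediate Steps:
$J{\left(h \right)} = 5 + h$
$Q{\left(H \right)} = 17 + \frac{2}{H}$ ($Q{\left(H \right)} = -3 + 4 \left(5 + \frac{1}{H + H}\right) = -3 + 4 \left(5 + \frac{1}{2 H}\right) = -3 + \left(20 + \frac{2}{H}\right) = 17 + \frac{2}{H}$)
$\left(-1505 - 883\right) Q{\left(\frac{1}{21 + G} \right)} = \left(-1505 - 883\right) \left(17 + \frac{2}{\frac{1}{21 + 4}}\right) = - 2388 \left(17 + \frac{2}{\frac{1}{25}}\right) = - 2388 \left(17 + 2 \frac{1}{\frac{1}{25}}\right) = - 2388 \left(17 + 2 \cdot 25\right) = - 2388 \left(17 + 50\right) = \left(-2388\right) 67 = -159996$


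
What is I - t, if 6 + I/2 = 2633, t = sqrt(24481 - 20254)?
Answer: 5254 - sqrt(4227) ≈ 5189.0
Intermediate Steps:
t = sqrt(4227) ≈ 65.015
I = 5254 (I = -12 + 2*2633 = -12 + 5266 = 5254)
I - t = 5254 - sqrt(4227)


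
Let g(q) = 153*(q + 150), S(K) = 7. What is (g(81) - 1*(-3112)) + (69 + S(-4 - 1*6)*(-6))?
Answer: 38482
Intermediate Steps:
g(q) = 22950 + 153*q (g(q) = 153*(150 + q) = 22950 + 153*q)
(g(81) - 1*(-3112)) + (69 + S(-4 - 1*6)*(-6)) = ((22950 + 153*81) - 1*(-3112)) + (69 + 7*(-6)) = ((22950 + 12393) + 3112) + (69 - 42) = (35343 + 3112) + 27 = 38455 + 27 = 38482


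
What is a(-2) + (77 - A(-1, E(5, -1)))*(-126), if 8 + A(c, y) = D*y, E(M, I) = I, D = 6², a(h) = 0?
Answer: -15246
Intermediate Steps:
D = 36
A(c, y) = -8 + 36*y
a(-2) + (77 - A(-1, E(5, -1)))*(-126) = 0 + (77 - (-8 + 36*(-1)))*(-126) = 0 + (77 - (-8 - 36))*(-126) = 0 + (77 - 1*(-44))*(-126) = 0 + (77 + 44)*(-126) = 0 + 121*(-126) = 0 - 15246 = -15246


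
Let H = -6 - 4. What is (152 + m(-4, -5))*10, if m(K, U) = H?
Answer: 1420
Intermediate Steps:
H = -10
m(K, U) = -10
(152 + m(-4, -5))*10 = (152 - 10)*10 = 142*10 = 1420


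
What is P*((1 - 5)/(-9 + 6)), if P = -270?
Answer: -360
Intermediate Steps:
P*((1 - 5)/(-9 + 6)) = -270*(1 - 5)/(-9 + 6) = -(-1080)/(-3) = -(-1080)*(-1)/3 = -270*4/3 = -360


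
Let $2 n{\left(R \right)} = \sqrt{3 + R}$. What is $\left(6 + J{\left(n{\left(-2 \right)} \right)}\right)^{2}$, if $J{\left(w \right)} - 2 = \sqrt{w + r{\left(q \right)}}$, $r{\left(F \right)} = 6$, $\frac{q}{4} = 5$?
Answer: $\frac{\left(16 + \sqrt{26}\right)^{2}}{4} \approx 111.29$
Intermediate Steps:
$q = 20$ ($q = 4 \cdot 5 = 20$)
$n{\left(R \right)} = \frac{\sqrt{3 + R}}{2}$
$J{\left(w \right)} = 2 + \sqrt{6 + w}$ ($J{\left(w \right)} = 2 + \sqrt{w + 6} = 2 + \sqrt{6 + w}$)
$\left(6 + J{\left(n{\left(-2 \right)} \right)}\right)^{2} = \left(6 + \left(2 + \sqrt{6 + \frac{\sqrt{3 - 2}}{2}}\right)\right)^{2} = \left(6 + \left(2 + \sqrt{6 + \frac{\sqrt{1}}{2}}\right)\right)^{2} = \left(6 + \left(2 + \sqrt{6 + \frac{1}{2} \cdot 1}\right)\right)^{2} = \left(6 + \left(2 + \sqrt{6 + \frac{1}{2}}\right)\right)^{2} = \left(6 + \left(2 + \sqrt{\frac{13}{2}}\right)\right)^{2} = \left(6 + \left(2 + \frac{\sqrt{26}}{2}\right)\right)^{2} = \left(8 + \frac{\sqrt{26}}{2}\right)^{2}$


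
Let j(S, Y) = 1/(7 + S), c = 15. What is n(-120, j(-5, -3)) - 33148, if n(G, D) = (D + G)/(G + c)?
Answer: -6960841/210 ≈ -33147.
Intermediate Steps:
n(G, D) = (D + G)/(15 + G) (n(G, D) = (D + G)/(G + 15) = (D + G)/(15 + G))
n(-120, j(-5, -3)) - 33148 = (1/(7 - 5) - 120)/(15 - 120) - 33148 = (1/2 - 120)/(-105) - 33148 = -(1/2 - 120)/105 - 33148 = -1/105*(-239/2) - 33148 = 239/210 - 33148 = -6960841/210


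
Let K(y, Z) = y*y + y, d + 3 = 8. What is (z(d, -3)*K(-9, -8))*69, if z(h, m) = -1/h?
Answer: -4968/5 ≈ -993.60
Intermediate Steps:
d = 5 (d = -3 + 8 = 5)
K(y, Z) = y + y² (K(y, Z) = y² + y = y + y²)
(z(d, -3)*K(-9, -8))*69 = ((-1/5)*(-9*(1 - 9)))*69 = ((-1*⅕)*(-9*(-8)))*69 = -⅕*72*69 = -72/5*69 = -4968/5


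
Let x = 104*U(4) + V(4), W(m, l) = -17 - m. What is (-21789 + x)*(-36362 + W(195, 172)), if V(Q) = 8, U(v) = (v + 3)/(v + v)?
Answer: 793290060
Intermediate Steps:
U(v) = (3 + v)/(2*v) (U(v) = (3 + v)/((2*v)) = (3 + v)*(1/(2*v)) = (3 + v)/(2*v))
x = 99 (x = 104*((½)*(3 + 4)/4) + 8 = 104*((½)*(¼)*7) + 8 = 104*(7/8) + 8 = 91 + 8 = 99)
(-21789 + x)*(-36362 + W(195, 172)) = (-21789 + 99)*(-36362 + (-17 - 1*195)) = -21690*(-36362 + (-17 - 195)) = -21690*(-36362 - 212) = -21690*(-36574) = 793290060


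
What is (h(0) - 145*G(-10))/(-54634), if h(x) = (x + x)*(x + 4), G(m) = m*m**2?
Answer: -72500/27317 ≈ -2.6540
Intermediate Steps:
G(m) = m**3
h(x) = 2*x*(4 + x) (h(x) = (2*x)*(4 + x) = 2*x*(4 + x))
(h(0) - 145*G(-10))/(-54634) = (2*0*(4 + 0) - 145*(-10)**3)/(-54634) = (2*0*4 - 145*(-1000))*(-1/54634) = (0 + 145000)*(-1/54634) = 145000*(-1/54634) = -72500/27317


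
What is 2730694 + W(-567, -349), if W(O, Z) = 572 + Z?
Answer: 2730917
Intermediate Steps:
2730694 + W(-567, -349) = 2730694 + (572 - 349) = 2730694 + 223 = 2730917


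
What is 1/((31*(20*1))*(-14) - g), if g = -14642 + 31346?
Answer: -1/25384 ≈ -3.9395e-5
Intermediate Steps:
g = 16704
1/((31*(20*1))*(-14) - g) = 1/((31*(20*1))*(-14) - 1*16704) = 1/((31*20)*(-14) - 16704) = 1/(620*(-14) - 16704) = 1/(-8680 - 16704) = 1/(-25384) = -1/25384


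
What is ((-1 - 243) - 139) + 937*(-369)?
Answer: -346136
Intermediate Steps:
((-1 - 243) - 139) + 937*(-369) = (-244 - 139) - 345753 = -383 - 345753 = -346136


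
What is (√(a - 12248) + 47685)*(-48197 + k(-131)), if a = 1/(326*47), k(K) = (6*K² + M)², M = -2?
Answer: 505534296565815 + 10601537099*I*√2875385586310/15322 ≈ 5.0553e+14 + 1.1733e+12*I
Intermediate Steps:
k(K) = (-2 + 6*K²)² (k(K) = (6*K² - 2)² = (-2 + 6*K²)²)
a = 1/15322 ≈ 6.5266e-5
(√(a - 12248) + 47685)*(-48197 + k(-131)) = (√(1/15322 - 12248) + 47685)*(-48197 + 4*(-1 + 3*(-131)²)²) = (√(-187663855/15322) + 47685)*(-48197 + 4*(-1 + 3*17161)²) = (I*√2875385586310/15322 + 47685)*(-48197 + 4*(-1 + 51483)²) = (47685 + I*√2875385586310/15322)*(-48197 + 4*51482²) = (47685 + I*√2875385586310/15322)*(-48197 + 4*2650396324) = (47685 + I*√2875385586310/15322)*(-48197 + 10601585296) = (47685 + I*√2875385586310/15322)*10601537099 = 505534296565815 + 10601537099*I*√2875385586310/15322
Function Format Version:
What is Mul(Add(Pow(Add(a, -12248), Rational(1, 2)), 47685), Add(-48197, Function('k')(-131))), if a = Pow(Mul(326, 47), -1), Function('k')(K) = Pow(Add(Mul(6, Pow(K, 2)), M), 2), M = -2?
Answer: Add(505534296565815, Mul(Rational(10601537099, 15322), I, Pow(2875385586310, Rational(1, 2)))) ≈ Add(5.0553e+14, Mul(1.1733e+12, I))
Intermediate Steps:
Function('k')(K) = Pow(Add(-2, Mul(6, Pow(K, 2))), 2) (Function('k')(K) = Pow(Add(Mul(6, Pow(K, 2)), -2), 2) = Pow(Add(-2, Mul(6, Pow(K, 2))), 2))
a = Rational(1, 15322) (a = Pow(15322, -1) = Rational(1, 15322) ≈ 6.5266e-5)
Mul(Add(Pow(Add(a, -12248), Rational(1, 2)), 47685), Add(-48197, Function('k')(-131))) = Mul(Add(Pow(Add(Rational(1, 15322), -12248), Rational(1, 2)), 47685), Add(-48197, Mul(4, Pow(Add(-1, Mul(3, Pow(-131, 2))), 2)))) = Mul(Add(Pow(Rational(-187663855, 15322), Rational(1, 2)), 47685), Add(-48197, Mul(4, Pow(Add(-1, Mul(3, 17161)), 2)))) = Mul(Add(Mul(Rational(1, 15322), I, Pow(2875385586310, Rational(1, 2))), 47685), Add(-48197, Mul(4, Pow(Add(-1, 51483), 2)))) = Mul(Add(47685, Mul(Rational(1, 15322), I, Pow(2875385586310, Rational(1, 2)))), Add(-48197, Mul(4, Pow(51482, 2)))) = Mul(Add(47685, Mul(Rational(1, 15322), I, Pow(2875385586310, Rational(1, 2)))), Add(-48197, Mul(4, 2650396324))) = Mul(Add(47685, Mul(Rational(1, 15322), I, Pow(2875385586310, Rational(1, 2)))), Add(-48197, 10601585296)) = Mul(Add(47685, Mul(Rational(1, 15322), I, Pow(2875385586310, Rational(1, 2)))), 10601537099) = Add(505534296565815, Mul(Rational(10601537099, 15322), I, Pow(2875385586310, Rational(1, 2))))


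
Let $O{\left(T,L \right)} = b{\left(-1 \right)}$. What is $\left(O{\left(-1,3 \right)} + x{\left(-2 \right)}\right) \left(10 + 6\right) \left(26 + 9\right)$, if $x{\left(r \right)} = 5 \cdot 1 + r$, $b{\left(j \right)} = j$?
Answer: $1120$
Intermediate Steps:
$O{\left(T,L \right)} = -1$
$x{\left(r \right)} = 5 + r$
$\left(O{\left(-1,3 \right)} + x{\left(-2 \right)}\right) \left(10 + 6\right) \left(26 + 9\right) = \left(-1 + \left(5 - 2\right)\right) \left(10 + 6\right) \left(26 + 9\right) = \left(-1 + 3\right) 16 \cdot 35 = 2 \cdot 560 = 1120$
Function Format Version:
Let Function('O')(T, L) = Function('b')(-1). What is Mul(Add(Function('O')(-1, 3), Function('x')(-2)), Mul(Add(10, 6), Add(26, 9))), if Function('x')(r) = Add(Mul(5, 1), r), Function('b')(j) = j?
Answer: 1120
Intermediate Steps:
Function('O')(T, L) = -1
Function('x')(r) = Add(5, r)
Mul(Add(Function('O')(-1, 3), Function('x')(-2)), Mul(Add(10, 6), Add(26, 9))) = Mul(Add(-1, Add(5, -2)), Mul(Add(10, 6), Add(26, 9))) = Mul(Add(-1, 3), Mul(16, 35)) = Mul(2, 560) = 1120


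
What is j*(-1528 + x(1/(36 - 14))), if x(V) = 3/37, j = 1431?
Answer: -80898723/37 ≈ -2.1865e+6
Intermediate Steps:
x(V) = 3/37 (x(V) = 3*(1/37) = 3/37)
j*(-1528 + x(1/(36 - 14))) = 1431*(-1528 + 3/37) = 1431*(-56533/37) = -80898723/37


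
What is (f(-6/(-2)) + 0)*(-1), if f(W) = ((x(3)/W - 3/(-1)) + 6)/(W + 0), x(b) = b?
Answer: -10/3 ≈ -3.3333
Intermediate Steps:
f(W) = (9 + 3/W)/W (f(W) = ((3/W - 3/(-1)) + 6)/(W + 0) = ((3/W - 3*(-1)) + 6)/W = ((3/W + 3) + 6)/W = ((3 + 3/W) + 6)/W = (9 + 3/W)/W)
(f(-6/(-2)) + 0)*(-1) = (3*(1 + 3*(-6/(-2)))/(-6/(-2))**2 + 0)*(-1) = (3*(1 + 3*(-6*(-1/2)))/(-6*(-1/2))**2 + 0)*(-1) = (3*(1 + 3*3)/3**2 + 0)*(-1) = (3*(1/9)*(1 + 9) + 0)*(-1) = (3*(1/9)*10 + 0)*(-1) = (10/3 + 0)*(-1) = (10/3)*(-1) = -10/3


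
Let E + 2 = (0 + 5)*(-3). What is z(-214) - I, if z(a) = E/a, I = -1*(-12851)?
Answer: -2750097/214 ≈ -12851.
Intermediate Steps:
I = 12851
E = -17 (E = -2 + (0 + 5)*(-3) = -2 + 5*(-3) = -2 - 15 = -17)
z(a) = -17/a
z(-214) - I = -17/(-214) - 1*12851 = -17*(-1/214) - 12851 = 17/214 - 12851 = -2750097/214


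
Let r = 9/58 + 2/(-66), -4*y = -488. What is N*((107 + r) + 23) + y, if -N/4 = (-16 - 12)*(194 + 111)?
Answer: 4254044474/957 ≈ 4.4452e+6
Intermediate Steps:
y = 122 (y = -¼*(-488) = 122)
N = 34160 (N = -4*(-16 - 12)*(194 + 111) = -(-112)*305 = -4*(-8540) = 34160)
r = 239/1914 (r = 9*(1/58) + 2*(-1/66) = 9/58 - 1/33 = 239/1914 ≈ 0.12487)
N*((107 + r) + 23) + y = 34160*((107 + 239/1914) + 23) + 122 = 34160*(205037/1914 + 23) + 122 = 34160*(249059/1914) + 122 = 4253927720/957 + 122 = 4254044474/957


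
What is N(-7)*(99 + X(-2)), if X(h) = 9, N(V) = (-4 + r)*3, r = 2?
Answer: -648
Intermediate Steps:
N(V) = -6 (N(V) = (-4 + 2)*3 = -2*3 = -6)
N(-7)*(99 + X(-2)) = -6*(99 + 9) = -6*108 = -648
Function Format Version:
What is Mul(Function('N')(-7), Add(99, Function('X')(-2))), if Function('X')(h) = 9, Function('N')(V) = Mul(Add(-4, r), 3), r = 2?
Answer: -648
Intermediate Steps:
Function('N')(V) = -6 (Function('N')(V) = Mul(Add(-4, 2), 3) = Mul(-2, 3) = -6)
Mul(Function('N')(-7), Add(99, Function('X')(-2))) = Mul(-6, Add(99, 9)) = Mul(-6, 108) = -648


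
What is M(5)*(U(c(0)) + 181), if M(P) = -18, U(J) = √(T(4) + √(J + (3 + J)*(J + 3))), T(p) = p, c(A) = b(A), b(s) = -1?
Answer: -3258 - 18*√(4 + √3) ≈ -3301.1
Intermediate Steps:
c(A) = -1
U(J) = √(4 + √(J + (3 + J)²)) (U(J) = √(4 + √(J + (3 + J)*(J + 3))) = √(4 + √(J + (3 + J)*(3 + J))) = √(4 + √(J + (3 + J)²)))
M(5)*(U(c(0)) + 181) = -18*(√(4 + √(-1 + (3 - 1)²)) + 181) = -18*(√(4 + √(-1 + 2²)) + 181) = -18*(√(4 + √(-1 + 4)) + 181) = -18*(√(4 + √3) + 181) = -18*(181 + √(4 + √3)) = -3258 - 18*√(4 + √3)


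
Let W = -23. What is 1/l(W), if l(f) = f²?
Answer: 1/529 ≈ 0.0018904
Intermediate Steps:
1/l(W) = 1/((-23)²) = 1/529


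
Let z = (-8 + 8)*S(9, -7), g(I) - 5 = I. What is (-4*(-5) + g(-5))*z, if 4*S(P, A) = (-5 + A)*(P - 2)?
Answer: 0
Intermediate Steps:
g(I) = 5 + I
S(P, A) = (-5 + A)*(-2 + P)/4 (S(P, A) = ((-5 + A)*(P - 2))/4 = ((-5 + A)*(-2 + P))/4 = (-5 + A)*(-2 + P)/4)
z = 0 (z = (-8 + 8)*(5/2 - 5/4*9 - ½*(-7) + (¼)*(-7)*9) = 0*(5/2 - 45/4 + 7/2 - 63/4) = 0*(-21) = 0)
(-4*(-5) + g(-5))*z = (-4*(-5) + (5 - 5))*0 = (20 + 0)*0 = 20*0 = 0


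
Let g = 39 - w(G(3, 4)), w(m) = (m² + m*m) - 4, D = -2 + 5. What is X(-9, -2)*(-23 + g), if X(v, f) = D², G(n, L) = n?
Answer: 18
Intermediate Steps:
D = 3
X(v, f) = 9 (X(v, f) = 3² = 9)
w(m) = -4 + 2*m² (w(m) = (m² + m²) - 4 = 2*m² - 4 = -4 + 2*m²)
g = 25 (g = 39 - (-4 + 2*3²) = 39 - (-4 + 2*9) = 39 - (-4 + 18) = 39 - 1*14 = 39 - 14 = 25)
X(-9, -2)*(-23 + g) = 9*(-23 + 25) = 9*2 = 18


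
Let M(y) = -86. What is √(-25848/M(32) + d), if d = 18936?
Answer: 18*√109779/43 ≈ 138.70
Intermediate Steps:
√(-25848/M(32) + d) = √(-25848/(-86) + 18936) = √(-25848*(-1/86) + 18936) = √(12924/43 + 18936) = √(827172/43) = 18*√109779/43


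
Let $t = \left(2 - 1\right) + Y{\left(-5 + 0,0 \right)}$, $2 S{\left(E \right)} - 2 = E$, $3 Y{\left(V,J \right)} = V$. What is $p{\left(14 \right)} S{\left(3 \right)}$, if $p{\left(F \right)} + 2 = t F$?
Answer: $- \frac{85}{3} \approx -28.333$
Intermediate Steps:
$Y{\left(V,J \right)} = \frac{V}{3}$
$S{\left(E \right)} = 1 + \frac{E}{2}$
$t = - \frac{2}{3}$ ($t = \left(2 - 1\right) + \frac{-5 + 0}{3} = 1 + \frac{1}{3} \left(-5\right) = 1 - \frac{5}{3} = - \frac{2}{3} \approx -0.66667$)
$p{\left(F \right)} = -2 - \frac{2 F}{3}$
$p{\left(14 \right)} S{\left(3 \right)} = \left(-2 - \frac{28}{3}\right) \left(1 + \frac{1}{2} \cdot 3\right) = \left(-2 - \frac{28}{3}\right) \left(1 + \frac{3}{2}\right) = \left(- \frac{34}{3}\right) \frac{5}{2} = - \frac{85}{3}$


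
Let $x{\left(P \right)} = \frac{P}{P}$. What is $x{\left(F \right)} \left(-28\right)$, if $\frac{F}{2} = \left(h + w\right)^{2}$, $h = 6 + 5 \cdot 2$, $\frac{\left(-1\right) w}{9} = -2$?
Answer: $-28$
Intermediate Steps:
$w = 18$ ($w = \left(-9\right) \left(-2\right) = 18$)
$h = 16$ ($h = 6 + 10 = 16$)
$F = 2312$ ($F = 2 \left(16 + 18\right)^{2} = 2 \cdot 34^{2} = 2 \cdot 1156 = 2312$)
$x{\left(P \right)} = 1$
$x{\left(F \right)} \left(-28\right) = 1 \left(-28\right) = -28$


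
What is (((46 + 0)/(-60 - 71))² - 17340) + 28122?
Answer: 185032018/17161 ≈ 10782.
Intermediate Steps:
(((46 + 0)/(-60 - 71))² - 17340) + 28122 = ((46/(-131))² - 17340) + 28122 = ((46*(-1/131))² - 17340) + 28122 = ((-46/131)² - 17340) + 28122 = (2116/17161 - 17340) + 28122 = -297569624/17161 + 28122 = 185032018/17161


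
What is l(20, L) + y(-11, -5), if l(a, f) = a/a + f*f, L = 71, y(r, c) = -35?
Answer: 5007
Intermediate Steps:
l(a, f) = 1 + f²
l(20, L) + y(-11, -5) = (1 + 71²) - 35 = (1 + 5041) - 35 = 5042 - 35 = 5007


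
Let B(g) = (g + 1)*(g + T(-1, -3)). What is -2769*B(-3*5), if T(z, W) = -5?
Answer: -775320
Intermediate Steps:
B(g) = (1 + g)*(-5 + g) (B(g) = (g + 1)*(g - 5) = (1 + g)*(-5 + g))
-2769*B(-3*5) = -2769*(-5 + (-3*5)**2 - (-12)*5) = -2769*(-5 + (-15)**2 - 4*(-15)) = -2769*(-5 + 225 + 60) = -2769*280 = -775320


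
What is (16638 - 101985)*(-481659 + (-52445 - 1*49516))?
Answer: 49810216140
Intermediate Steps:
(16638 - 101985)*(-481659 + (-52445 - 1*49516)) = -85347*(-481659 + (-52445 - 49516)) = -85347*(-481659 - 101961) = -85347*(-583620) = 49810216140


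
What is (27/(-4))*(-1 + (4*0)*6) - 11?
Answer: -17/4 ≈ -4.2500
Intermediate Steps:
(27/(-4))*(-1 + (4*0)*6) - 11 = (27*(-1/4))*(-1 + 0*6) - 11 = -27*(-1 + 0)/4 - 11 = -27/4*(-1) - 11 = 27/4 - 11 = -17/4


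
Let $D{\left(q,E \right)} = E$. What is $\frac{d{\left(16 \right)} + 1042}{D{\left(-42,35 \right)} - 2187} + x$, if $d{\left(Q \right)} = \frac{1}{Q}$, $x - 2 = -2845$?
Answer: $- \frac{97906849}{34432} \approx -2843.5$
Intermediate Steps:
$x = -2843$ ($x = 2 - 2845 = -2843$)
$\frac{d{\left(16 \right)} + 1042}{D{\left(-42,35 \right)} - 2187} + x = \frac{\frac{1}{16} + 1042}{35 - 2187} - 2843 = \frac{\frac{1}{16} + 1042}{-2152} - 2843 = \frac{16673}{16} \left(- \frac{1}{2152}\right) - 2843 = - \frac{16673}{34432} - 2843 = - \frac{97906849}{34432}$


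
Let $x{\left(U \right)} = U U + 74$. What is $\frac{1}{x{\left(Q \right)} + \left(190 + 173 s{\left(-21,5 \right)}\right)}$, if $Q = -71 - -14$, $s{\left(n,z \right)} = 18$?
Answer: $\frac{1}{6627} \approx 0.0001509$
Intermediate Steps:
$Q = -57$ ($Q = -71 + 14 = -57$)
$x{\left(U \right)} = 74 + U^{2}$ ($x{\left(U \right)} = U^{2} + 74 = 74 + U^{2}$)
$\frac{1}{x{\left(Q \right)} + \left(190 + 173 s{\left(-21,5 \right)}\right)} = \frac{1}{\left(74 + \left(-57\right)^{2}\right) + \left(190 + 173 \cdot 18\right)} = \frac{1}{\left(74 + 3249\right) + \left(190 + 3114\right)} = \frac{1}{3323 + 3304} = \frac{1}{6627}$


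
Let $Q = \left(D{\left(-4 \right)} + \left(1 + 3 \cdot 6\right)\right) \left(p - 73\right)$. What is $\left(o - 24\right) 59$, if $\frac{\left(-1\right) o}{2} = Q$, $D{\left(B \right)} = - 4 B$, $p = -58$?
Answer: $539614$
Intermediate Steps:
$Q = -4585$ ($Q = \left(\left(-4\right) \left(-4\right) + \left(1 + 3 \cdot 6\right)\right) \left(-58 - 73\right) = \left(16 + \left(1 + 18\right)\right) \left(-131\right) = \left(16 + 19\right) \left(-131\right) = 35 \left(-131\right) = -4585$)
$o = 9170$ ($o = \left(-2\right) \left(-4585\right) = 9170$)
$\left(o - 24\right) 59 = \left(9170 - 24\right) 59 = 9146 \cdot 59 = 539614$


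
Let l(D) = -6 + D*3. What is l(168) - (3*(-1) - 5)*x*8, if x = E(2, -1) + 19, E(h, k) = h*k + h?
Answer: 1714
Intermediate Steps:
E(h, k) = h + h*k
x = 19 (x = 2*(1 - 1) + 19 = 2*0 + 19 = 0 + 19 = 19)
l(D) = -6 + 3*D
l(168) - (3*(-1) - 5)*x*8 = (-6 + 3*168) - (3*(-1) - 5)*19*8 = (-6 + 504) - (-3 - 5)*19*8 = 498 - (-8*19)*8 = 498 - (-152)*8 = 498 - 1*(-1216) = 498 + 1216 = 1714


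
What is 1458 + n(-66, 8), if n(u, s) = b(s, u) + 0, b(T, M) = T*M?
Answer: 930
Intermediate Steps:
b(T, M) = M*T
n(u, s) = s*u (n(u, s) = u*s + 0 = s*u + 0 = s*u)
1458 + n(-66, 8) = 1458 + 8*(-66) = 1458 - 528 = 930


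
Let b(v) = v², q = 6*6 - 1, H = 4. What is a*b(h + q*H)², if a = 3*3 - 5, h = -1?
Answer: 1493204164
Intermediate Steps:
q = 35 (q = 36 - 1 = 35)
a = 4 (a = 9 - 5 = 4)
a*b(h + q*H)² = 4*((-1 + 35*4)²)² = 4*((-1 + 140)²)² = 4*(139²)² = 4*19321² = 4*373301041 = 1493204164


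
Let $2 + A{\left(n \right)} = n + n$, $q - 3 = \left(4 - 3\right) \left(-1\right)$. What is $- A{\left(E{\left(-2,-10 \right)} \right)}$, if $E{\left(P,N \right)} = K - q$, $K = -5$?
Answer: $16$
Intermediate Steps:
$q = 2$ ($q = 3 + \left(4 - 3\right) \left(-1\right) = 3 + 1 \left(-1\right) = 3 - 1 = 2$)
$E{\left(P,N \right)} = -7$ ($E{\left(P,N \right)} = -5 - 2 = -7$)
$A{\left(n \right)} = -2 + 2 n$ ($A{\left(n \right)} = -2 + \left(n + n\right) = -2 + 2 n$)
$- A{\left(E{\left(-2,-10 \right)} \right)} = - (-2 + 2 \left(-7\right)) = - (-2 - 14) = \left(-1\right) \left(-16\right) = 16$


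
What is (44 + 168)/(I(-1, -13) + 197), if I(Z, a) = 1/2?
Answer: 424/395 ≈ 1.0734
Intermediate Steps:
I(Z, a) = ½
(44 + 168)/(I(-1, -13) + 197) = (44 + 168)/(½ + 197) = 212/(395/2) = 212*(2/395) = 424/395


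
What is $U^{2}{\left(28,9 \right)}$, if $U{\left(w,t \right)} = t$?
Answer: $81$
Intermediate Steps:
$U^{2}{\left(28,9 \right)} = 9^{2} = 81$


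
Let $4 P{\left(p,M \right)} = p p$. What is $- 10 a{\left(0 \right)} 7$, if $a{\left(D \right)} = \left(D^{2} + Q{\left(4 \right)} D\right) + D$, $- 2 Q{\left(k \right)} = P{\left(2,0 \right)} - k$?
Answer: $0$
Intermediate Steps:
$P{\left(p,M \right)} = \frac{p^{2}}{4}$ ($P{\left(p,M \right)} = \frac{p p}{4} = \frac{p^{2}}{4}$)
$Q{\left(k \right)} = - \frac{1}{2} + \frac{k}{2}$ ($Q{\left(k \right)} = - \frac{\frac{2^{2}}{4} - k}{2} = - \frac{\frac{1}{4} \cdot 4 - k}{2} = - \frac{1 - k}{2} = - \frac{1}{2} + \frac{k}{2}$)
$a{\left(D \right)} = D^{2} + \frac{5 D}{2}$ ($a{\left(D \right)} = \left(D^{2} + \left(- \frac{1}{2} + \frac{1}{2} \cdot 4\right) D\right) + D = \left(D^{2} + \left(- \frac{1}{2} + 2\right) D\right) + D = \left(D^{2} + \frac{3 D}{2}\right) + D = D^{2} + \frac{5 D}{2}$)
$- 10 a{\left(0 \right)} 7 = - 10 \cdot \frac{1}{2} \cdot 0 \left(5 + 2 \cdot 0\right) 7 = - 10 \cdot \frac{1}{2} \cdot 0 \left(5 + 0\right) 7 = - 10 \cdot \frac{1}{2} \cdot 0 \cdot 5 \cdot 7 = \left(-10\right) 0 \cdot 7 = 0 \cdot 7 = 0$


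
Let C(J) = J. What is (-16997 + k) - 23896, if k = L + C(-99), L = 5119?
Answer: -35873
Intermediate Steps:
k = 5020 (k = 5119 - 99 = 5020)
(-16997 + k) - 23896 = (-16997 + 5020) - 23896 = -11977 - 23896 = -35873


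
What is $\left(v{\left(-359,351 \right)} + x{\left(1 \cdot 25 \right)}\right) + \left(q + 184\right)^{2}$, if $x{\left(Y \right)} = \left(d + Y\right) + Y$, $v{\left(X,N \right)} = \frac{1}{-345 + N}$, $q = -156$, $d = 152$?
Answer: $\frac{5917}{6} \approx 986.17$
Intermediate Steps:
$x{\left(Y \right)} = 152 + 2 Y$ ($x{\left(Y \right)} = \left(152 + Y\right) + Y = 152 + 2 Y$)
$\left(v{\left(-359,351 \right)} + x{\left(1 \cdot 25 \right)}\right) + \left(q + 184\right)^{2} = \left(\frac{1}{-345 + 351} + \left(152 + 2 \cdot 1 \cdot 25\right)\right) + \left(-156 + 184\right)^{2} = \left(\frac{1}{6} + \left(152 + 2 \cdot 25\right)\right) + 28^{2} = \left(\frac{1}{6} + \left(152 + 50\right)\right) + 784 = \left(\frac{1}{6} + 202\right) + 784 = \frac{1213}{6} + 784 = \frac{5917}{6}$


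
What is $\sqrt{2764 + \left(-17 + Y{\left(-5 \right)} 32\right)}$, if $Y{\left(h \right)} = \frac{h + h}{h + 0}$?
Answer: $\sqrt{2811} \approx 53.019$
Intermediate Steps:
$Y{\left(h \right)} = 2$ ($Y{\left(h \right)} = \frac{2 h}{h} = 2$)
$\sqrt{2764 + \left(-17 + Y{\left(-5 \right)} 32\right)} = \sqrt{2764 + \left(-17 + 2 \cdot 32\right)} = \sqrt{2764 + \left(-17 + 64\right)} = \sqrt{2764 + 47} = \sqrt{2811}$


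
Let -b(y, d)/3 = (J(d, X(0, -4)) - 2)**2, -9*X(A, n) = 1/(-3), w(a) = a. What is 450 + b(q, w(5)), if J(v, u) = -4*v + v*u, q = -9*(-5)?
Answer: -237571/243 ≈ -977.66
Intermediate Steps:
q = 45
X(A, n) = 1/27 (X(A, n) = -1/9/(-3) = -1/9*(-1/3) = 1/27)
J(v, u) = -4*v + u*v
b(y, d) = -3*(-2 - 107*d/27)**2 (b(y, d) = -3*(d*(-4 + 1/27) - 2)**2 = -3*(d*(-107/27) - 2)**2 = -3*(-107*d/27 - 2)**2 = -3*(-2 - 107*d/27)**2)
450 + b(q, w(5)) = 450 - (54 + 107*5)**2/243 = 450 - (54 + 535)**2/243 = 450 - 1/243*589**2 = 450 - 1/243*346921 = 450 - 346921/243 = -237571/243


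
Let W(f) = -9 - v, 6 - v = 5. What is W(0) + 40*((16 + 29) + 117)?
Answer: 6470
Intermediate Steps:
v = 1 (v = 6 - 1*5 = 6 - 5 = 1)
W(f) = -10 (W(f) = -9 - 1*1 = -9 - 1 = -10)
W(0) + 40*((16 + 29) + 117) = -10 + 40*((16 + 29) + 117) = -10 + 40*(45 + 117) = -10 + 40*162 = -10 + 6480 = 6470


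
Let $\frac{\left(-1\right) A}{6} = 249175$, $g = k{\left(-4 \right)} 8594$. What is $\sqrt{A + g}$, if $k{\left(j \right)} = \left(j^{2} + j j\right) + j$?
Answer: $i \sqrt{1254418} \approx 1120.0 i$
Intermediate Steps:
$k{\left(j \right)} = j + 2 j^{2}$ ($k{\left(j \right)} = \left(j^{2} + j^{2}\right) + j = 2 j^{2} + j = j + 2 j^{2}$)
$g = 240632$ ($g = - 4 \left(1 + 2 \left(-4\right)\right) 8594 = - 4 \left(1 - 8\right) 8594 = \left(-4\right) \left(-7\right) 8594 = 28 \cdot 8594 = 240632$)
$A = -1495050$ ($A = \left(-6\right) 249175 = -1495050$)
$\sqrt{A + g} = \sqrt{-1495050 + 240632} = \sqrt{-1254418} = i \sqrt{1254418}$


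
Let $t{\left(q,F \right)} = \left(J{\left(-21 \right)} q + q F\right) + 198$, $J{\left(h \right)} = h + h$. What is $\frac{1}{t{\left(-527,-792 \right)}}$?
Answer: $\frac{1}{439716} \approx 2.2742 \cdot 10^{-6}$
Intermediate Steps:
$J{\left(h \right)} = 2 h$
$t{\left(q,F \right)} = 198 - 42 q + F q$ ($t{\left(q,F \right)} = \left(2 \left(-21\right) q + q F\right) + 198 = \left(- 42 q + F q\right) + 198 = 198 - 42 q + F q$)
$\frac{1}{t{\left(-527,-792 \right)}} = \frac{1}{198 - -22134 - -417384} = \frac{1}{198 + 22134 + 417384} = \frac{1}{439716}$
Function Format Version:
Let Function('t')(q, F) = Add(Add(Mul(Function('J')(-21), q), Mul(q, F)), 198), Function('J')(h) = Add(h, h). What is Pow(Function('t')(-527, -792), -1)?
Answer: Rational(1, 439716) ≈ 2.2742e-6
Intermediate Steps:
Function('J')(h) = Mul(2, h)
Function('t')(q, F) = Add(198, Mul(-42, q), Mul(F, q)) (Function('t')(q, F) = Add(Add(Mul(Mul(2, -21), q), Mul(q, F)), 198) = Add(Add(Mul(-42, q), Mul(F, q)), 198) = Add(198, Mul(-42, q), Mul(F, q)))
Pow(Function('t')(-527, -792), -1) = Pow(Add(198, Mul(-42, -527), Mul(-792, -527)), -1) = Pow(Add(198, 22134, 417384), -1) = Pow(439716, -1) = Rational(1, 439716)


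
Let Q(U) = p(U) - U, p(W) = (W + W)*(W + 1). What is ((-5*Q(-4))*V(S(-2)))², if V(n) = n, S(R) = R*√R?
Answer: -156800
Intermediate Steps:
S(R) = R^(3/2)
p(W) = 2*W*(1 + W) (p(W) = (2*W)*(1 + W) = 2*W*(1 + W))
Q(U) = -U + 2*U*(1 + U) (Q(U) = 2*U*(1 + U) - U = -U + 2*U*(1 + U))
((-5*Q(-4))*V(S(-2)))² = ((-(-20)*(1 + 2*(-4)))*(-2)^(3/2))² = ((-(-20)*(1 - 8))*(-2*I*√2))² = ((-(-20)*(-7))*(-2*I*√2))² = ((-5*28)*(-2*I*√2))² = (-(-280)*I*√2)² = (280*I*√2)² = -156800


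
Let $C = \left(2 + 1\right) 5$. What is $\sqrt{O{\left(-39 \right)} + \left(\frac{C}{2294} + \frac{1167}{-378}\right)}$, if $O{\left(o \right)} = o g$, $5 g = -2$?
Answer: $\frac{\sqrt{181586393135}}{120435} \approx 3.5383$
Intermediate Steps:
$g = - \frac{2}{5}$ ($g = \frac{1}{5} \left(-2\right) = - \frac{2}{5} \approx -0.4$)
$O{\left(o \right)} = - \frac{2 o}{5}$ ($O{\left(o \right)} = o \left(- \frac{2}{5}\right) = - \frac{2 o}{5}$)
$C = 15$ ($C = 3 \cdot 5 = 15$)
$\sqrt{O{\left(-39 \right)} + \left(\frac{C}{2294} + \frac{1167}{-378}\right)} = \sqrt{\left(- \frac{2}{5}\right) \left(-39\right) + \left(\frac{15}{2294} + \frac{1167}{-378}\right)} = \sqrt{\frac{78}{5} + \left(15 \cdot \frac{1}{2294} + 1167 \left(- \frac{1}{378}\right)\right)} = \sqrt{\frac{78}{5} + \left(\frac{15}{2294} - \frac{389}{126}\right)} = \sqrt{\frac{78}{5} - \frac{222619}{72261}} = \sqrt{\frac{4523263}{361305}} = \frac{\sqrt{181586393135}}{120435}$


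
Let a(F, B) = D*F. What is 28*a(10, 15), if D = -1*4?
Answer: -1120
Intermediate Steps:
D = -4
a(F, B) = -4*F
28*a(10, 15) = 28*(-4*10) = 28*(-40) = -1120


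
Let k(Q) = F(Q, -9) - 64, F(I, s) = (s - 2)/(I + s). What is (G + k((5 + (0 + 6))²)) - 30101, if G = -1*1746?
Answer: -3574043/112 ≈ -31911.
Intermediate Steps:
F(I, s) = (-2 + s)/(I + s)
k(Q) = -64 - 11/(-9 + Q) (k(Q) = (-2 - 9)/(Q - 9) - 64 = -11/(-9 + Q) - 64 = -64 - 11/(-9 + Q))
G = -1746
(G + k((5 + (0 + 6))²)) - 30101 = (-1746 + (565 - 64*(5 + (0 + 6))²)/(-9 + (5 + (0 + 6))²)) - 30101 = (-1746 + (565 - 64*(5 + 6)²)/(-9 + (5 + 6)²)) - 30101 = (-1746 + (565 - 64*11²)/(-9 + 11²)) - 30101 = (-1746 + (565 - 64*121)/(-9 + 121)) - 30101 = (-1746 + (565 - 7744)/112) - 30101 = (-1746 + (1/112)*(-7179)) - 30101 = (-1746 - 7179/112) - 30101 = -202731/112 - 30101 = -3574043/112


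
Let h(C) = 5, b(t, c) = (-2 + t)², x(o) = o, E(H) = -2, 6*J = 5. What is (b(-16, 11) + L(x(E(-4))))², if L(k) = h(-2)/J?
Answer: 108900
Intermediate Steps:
J = ⅚ (J = (⅙)*5 = ⅚ ≈ 0.83333)
L(k) = 6 (L(k) = 5/(⅚) = 5*(6/5) = 6)
(b(-16, 11) + L(x(E(-4))))² = ((-2 - 16)² + 6)² = ((-18)² + 6)² = (324 + 6)² = 330² = 108900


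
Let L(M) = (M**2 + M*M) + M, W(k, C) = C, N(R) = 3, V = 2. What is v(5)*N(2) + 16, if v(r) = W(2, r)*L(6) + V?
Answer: 1192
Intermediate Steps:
L(M) = M + 2*M**2 (L(M) = (M**2 + M**2) + M = 2*M**2 + M = M + 2*M**2)
v(r) = 2 + 78*r (v(r) = r*(6*(1 + 2*6)) + 2 = r*(6*(1 + 12)) + 2 = r*(6*13) + 2 = r*78 + 2 = 78*r + 2 = 2 + 78*r)
v(5)*N(2) + 16 = (2 + 78*5)*3 + 16 = (2 + 390)*3 + 16 = 392*3 + 16 = 1176 + 16 = 1192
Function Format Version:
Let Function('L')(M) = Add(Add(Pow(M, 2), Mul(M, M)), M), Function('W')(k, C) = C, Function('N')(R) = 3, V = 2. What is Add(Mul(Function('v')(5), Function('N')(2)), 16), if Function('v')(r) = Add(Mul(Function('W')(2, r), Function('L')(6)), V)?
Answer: 1192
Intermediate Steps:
Function('L')(M) = Add(M, Mul(2, Pow(M, 2))) (Function('L')(M) = Add(Add(Pow(M, 2), Pow(M, 2)), M) = Add(Mul(2, Pow(M, 2)), M) = Add(M, Mul(2, Pow(M, 2))))
Function('v')(r) = Add(2, Mul(78, r)) (Function('v')(r) = Add(Mul(r, Mul(6, Add(1, Mul(2, 6)))), 2) = Add(Mul(r, Mul(6, Add(1, 12))), 2) = Add(Mul(r, Mul(6, 13)), 2) = Add(Mul(r, 78), 2) = Add(Mul(78, r), 2) = Add(2, Mul(78, r)))
Add(Mul(Function('v')(5), Function('N')(2)), 16) = Add(Mul(Add(2, Mul(78, 5)), 3), 16) = Add(Mul(Add(2, 390), 3), 16) = Add(Mul(392, 3), 16) = Add(1176, 16) = 1192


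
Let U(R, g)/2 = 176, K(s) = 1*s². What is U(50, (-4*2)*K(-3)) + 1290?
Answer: 1642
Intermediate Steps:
K(s) = s²
U(R, g) = 352 (U(R, g) = 2*176 = 352)
U(50, (-4*2)*K(-3)) + 1290 = 352 + 1290 = 1642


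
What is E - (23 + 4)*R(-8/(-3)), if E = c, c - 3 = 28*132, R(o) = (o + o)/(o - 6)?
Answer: 18711/5 ≈ 3742.2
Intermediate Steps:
R(o) = 2*o/(-6 + o) (R(o) = (2*o)/(-6 + o) = 2*o/(-6 + o))
c = 3699 (c = 3 + 28*132 = 3 + 3696 = 3699)
E = 3699
E - (23 + 4)*R(-8/(-3)) = 3699 - (23 + 4)*2*(-8/(-3))/(-6 - 8/(-3)) = 3699 - 27*2*(-8*(-⅓))/(-6 - 8*(-⅓)) = 3699 - 27*2*(8/3)/(-6 + 8/3) = 3699 - 27*2*(8/3)/(-10/3) = 3699 - 27*2*(8/3)*(-3/10) = 3699 - 27*(-8)/5 = 3699 - 1*(-216/5) = 3699 + 216/5 = 18711/5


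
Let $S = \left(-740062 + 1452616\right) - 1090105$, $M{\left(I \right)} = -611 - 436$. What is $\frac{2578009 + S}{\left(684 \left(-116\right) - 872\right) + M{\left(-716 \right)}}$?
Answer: $- \frac{169266}{6251} \approx -27.078$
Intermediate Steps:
$M{\left(I \right)} = -1047$ ($M{\left(I \right)} = -611 - 436 = -1047$)
$S = -377551$ ($S = 712554 - 1090105 = -377551$)
$\frac{2578009 + S}{\left(684 \left(-116\right) - 872\right) + M{\left(-716 \right)}} = \frac{2578009 - 377551}{\left(684 \left(-116\right) - 872\right) - 1047} = \frac{2200458}{\left(-79344 - 872\right) - 1047} = \frac{2200458}{-80216 - 1047} = \frac{2200458}{-81263} = 2200458 \left(- \frac{1}{81263}\right) = - \frac{169266}{6251}$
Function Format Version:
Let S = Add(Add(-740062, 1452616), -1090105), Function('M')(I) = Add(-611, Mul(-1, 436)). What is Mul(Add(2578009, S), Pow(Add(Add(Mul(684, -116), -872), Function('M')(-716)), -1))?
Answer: Rational(-169266, 6251) ≈ -27.078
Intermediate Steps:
Function('M')(I) = -1047 (Function('M')(I) = Add(-611, -436) = -1047)
S = -377551 (S = Add(712554, -1090105) = -377551)
Mul(Add(2578009, S), Pow(Add(Add(Mul(684, -116), -872), Function('M')(-716)), -1)) = Mul(Add(2578009, -377551), Pow(Add(Add(Mul(684, -116), -872), -1047), -1)) = Mul(2200458, Pow(Add(Add(-79344, -872), -1047), -1)) = Mul(2200458, Pow(Add(-80216, -1047), -1)) = Mul(2200458, Pow(-81263, -1)) = Mul(2200458, Rational(-1, 81263)) = Rational(-169266, 6251)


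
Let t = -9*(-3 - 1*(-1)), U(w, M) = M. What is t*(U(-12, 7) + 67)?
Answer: 1332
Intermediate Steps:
t = 18 (t = -9*(-3 + 1) = -9*(-2) = 18)
t*(U(-12, 7) + 67) = 18*(7 + 67) = 18*74 = 1332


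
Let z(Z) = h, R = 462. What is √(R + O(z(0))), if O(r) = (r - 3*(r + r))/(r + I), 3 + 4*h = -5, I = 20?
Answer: √4163/3 ≈ 21.507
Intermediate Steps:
h = -2 (h = -¾ + (¼)*(-5) = -¾ - 5/4 = -2)
z(Z) = -2
O(r) = -5*r/(20 + r) (O(r) = (r - 3*(r + r))/(r + 20) = (r - 6*r)/(20 + r) = (-5*r)/(20 + r) = -5*r/(20 + r))
√(R + O(z(0))) = √(462 - 5*(-2)/(20 - 2)) = √(462 - 5*(-2)/18) = √(462 - 5*(-2)*1/18) = √(462 + 5/9) = √(4163/9) = √4163/3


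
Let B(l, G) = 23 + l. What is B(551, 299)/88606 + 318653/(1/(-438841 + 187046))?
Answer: -507808784182374/6329 ≈ -8.0235e+10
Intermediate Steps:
B(551, 299)/88606 + 318653/(1/(-438841 + 187046)) = (23 + 551)/88606 + 318653/(1/(-438841 + 187046)) = 574*(1/88606) + 318653/(1/(-251795)) = 41/6329 + 318653/(-1/251795) = 41/6329 + 318653*(-251795) = 41/6329 - 80235232135 = -507808784182374/6329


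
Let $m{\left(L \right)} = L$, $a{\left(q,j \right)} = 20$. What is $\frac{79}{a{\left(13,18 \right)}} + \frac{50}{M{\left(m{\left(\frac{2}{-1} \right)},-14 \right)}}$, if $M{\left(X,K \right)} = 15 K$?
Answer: $\frac{1559}{420} \approx 3.7119$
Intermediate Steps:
$\frac{79}{a{\left(13,18 \right)}} + \frac{50}{M{\left(m{\left(\frac{2}{-1} \right)},-14 \right)}} = \frac{79}{20} + \frac{50}{15 \left(-14\right)} = 79 \cdot \frac{1}{20} + \frac{50}{-210} = \frac{79}{20} + 50 \left(- \frac{1}{210}\right) = \frac{79}{20} - \frac{5}{21} = \frac{1559}{420}$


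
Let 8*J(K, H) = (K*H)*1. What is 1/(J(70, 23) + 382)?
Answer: 4/2333 ≈ 0.0017145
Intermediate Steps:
J(K, H) = H*K/8 (J(K, H) = ((K*H)*1)/8 = ((H*K)*1)/8 = (H*K)/8 = H*K/8)
1/(J(70, 23) + 382) = 1/((⅛)*23*70 + 382) = 1/(805/4 + 382) = 1/(2333/4) = 4/2333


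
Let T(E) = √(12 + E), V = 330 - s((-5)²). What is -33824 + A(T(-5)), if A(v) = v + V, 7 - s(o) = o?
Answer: -33476 + √7 ≈ -33473.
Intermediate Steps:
s(o) = 7 - o
V = 348 (V = 330 - (7 - 1*(-5)²) = 330 - (7 - 1*25) = 330 - (7 - 25) = 330 - 1*(-18) = 330 + 18 = 348)
A(v) = 348 + v (A(v) = v + 348 = 348 + v)
-33824 + A(T(-5)) = -33824 + (348 + √(12 - 5)) = -33824 + (348 + √7) = -33476 + √7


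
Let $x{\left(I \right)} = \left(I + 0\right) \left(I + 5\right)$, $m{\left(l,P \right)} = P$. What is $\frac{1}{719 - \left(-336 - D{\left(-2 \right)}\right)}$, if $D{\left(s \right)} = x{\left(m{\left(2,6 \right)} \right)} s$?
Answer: $\frac{1}{923} \approx 0.0010834$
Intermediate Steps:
$x{\left(I \right)} = I \left(5 + I\right)$
$D{\left(s \right)} = 66 s$ ($D{\left(s \right)} = 6 \left(5 + 6\right) s = 6 \cdot 11 s = 66 s$)
$\frac{1}{719 - \left(-336 - D{\left(-2 \right)}\right)} = \frac{1}{719 + \left(\left(\left(-124 + 145\right) + 66 \left(-2\right)\right) - -315\right)} = \frac{1}{719 + \left(\left(21 - 132\right) + 315\right)} = \frac{1}{719 + \left(-111 + 315\right)} = \frac{1}{719 + 204} = \frac{1}{923}$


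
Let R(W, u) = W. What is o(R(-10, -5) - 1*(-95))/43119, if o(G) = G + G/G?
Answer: 86/43119 ≈ 0.0019945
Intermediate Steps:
o(G) = 1 + G (o(G) = G + 1 = 1 + G)
o(R(-10, -5) - 1*(-95))/43119 = (1 + (-10 - 1*(-95)))/43119 = (1 + (-10 + 95))*(1/43119) = (1 + 85)*(1/43119) = 86*(1/43119) = 86/43119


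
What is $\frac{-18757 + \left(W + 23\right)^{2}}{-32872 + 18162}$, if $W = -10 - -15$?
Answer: $\frac{17973}{14710} \approx 1.2218$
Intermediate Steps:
$W = 5$ ($W = -10 + 15 = 5$)
$\frac{-18757 + \left(W + 23\right)^{2}}{-32872 + 18162} = \frac{-18757 + \left(5 + 23\right)^{2}}{-32872 + 18162} = \frac{-18757 + 28^{2}}{-14710} = \left(-18757 + 784\right) \left(- \frac{1}{14710}\right) = \left(-17973\right) \left(- \frac{1}{14710}\right) = \frac{17973}{14710}$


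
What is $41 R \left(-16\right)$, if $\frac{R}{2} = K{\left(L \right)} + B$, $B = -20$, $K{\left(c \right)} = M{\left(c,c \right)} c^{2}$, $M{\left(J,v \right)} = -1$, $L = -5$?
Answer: $59040$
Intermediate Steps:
$K{\left(c \right)} = - c^{2}$
$R = -90$ ($R = 2 \left(- \left(-5\right)^{2} - 20\right) = 2 \left(\left(-1\right) 25 - 20\right) = 2 \left(-25 - 20\right) = 2 \left(-45\right) = -90$)
$41 R \left(-16\right) = 41 \left(-90\right) \left(-16\right) = \left(-3690\right) \left(-16\right) = 59040$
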